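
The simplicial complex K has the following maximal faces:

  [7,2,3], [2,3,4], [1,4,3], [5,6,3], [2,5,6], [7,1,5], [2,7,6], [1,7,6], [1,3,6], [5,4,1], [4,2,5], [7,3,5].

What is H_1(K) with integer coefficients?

H_1 ≅ Z/2Z.

K has 7 vertices, 18 edges, 12 triangles.
rank ∂_1 = 6, rank ∂_2 = 12 ⇒ b_1 = 18 − 6 − 12 = 0; ∂_2 has invariant factor(s) [2] giving torsion. So H_1 ≅ Z/2Z.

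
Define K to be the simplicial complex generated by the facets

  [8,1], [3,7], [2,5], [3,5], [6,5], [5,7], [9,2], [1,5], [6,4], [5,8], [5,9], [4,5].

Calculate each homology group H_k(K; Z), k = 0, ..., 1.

H_0 ≅ Z,  H_1 ≅ Z^4.

Take the total order 1 < 2 < 3 < 4 < 5 < 6 < 7 < 8 < 9 on the vertex set. Then K (dimension 1) consists of the simplices:

  0-simplices (9): [1], [2], [3], [4], [5], [6], [7], [8], [9]
  1-simplices (12): [1,5], [1,8], [2,5], [2,9], [3,5], [3,7], [4,5], [4,6], [5,6], [5,7], [5,8], [5,9]

so the chain groups are C_0 ≅ Z^9, C_1 ≅ Z^12.

Boundary ∂_1: C_1 → C_0 sends each edge [p,q] (with p < q) to q − p.
As a 9×12 matrix over Z this has rank 8, with invariant factors (1,1,1,1,1,1,1,1).

Reading off H_k = ker ∂_k / im ∂_{k+1}:

  H_0: rank C_0 − rank ∂_1 = 9 − 8 = 1, and the invariant factors of ∂_1 are all 1, so H_0 = Z.
  H_1: rank ker ∂_1 − rank ∂_2 = (12 − 8) − 0 = 4, and there is no ∂_2, so H_1 = Z^4.

As a check, the Euler characteristic is 9 − 12 = -3, which agrees with 1 − 4 = -3.
(K is a triangulation of a wedge of 4 circles.)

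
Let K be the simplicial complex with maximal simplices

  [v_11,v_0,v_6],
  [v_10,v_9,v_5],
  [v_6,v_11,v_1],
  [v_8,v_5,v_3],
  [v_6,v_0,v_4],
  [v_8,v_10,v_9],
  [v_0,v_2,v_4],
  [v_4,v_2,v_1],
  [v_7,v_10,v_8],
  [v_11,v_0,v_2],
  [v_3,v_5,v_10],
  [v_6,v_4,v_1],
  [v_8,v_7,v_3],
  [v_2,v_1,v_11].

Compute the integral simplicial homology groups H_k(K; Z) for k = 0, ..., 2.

Fix the vertex order v_0 < v_1 < v_2 < v_3 < v_4 < v_5 < v_6 < v_7 < v_8 < v_9 < v_10 < v_11 and write every simplex with vertices in increasing order. Then dim K = 2 and the simplices of K are:

  0-simplices (12): [v_0], [v_1], [v_2], [v_3], [v_4], [v_5], [v_6], [v_7], [v_8], [v_9], [v_10], [v_11]
  1-simplices (24): (24 of them)
  2-simplices (14): (14 of them)

giving chain groups C_0 ≅ Z^12, C_1 ≅ Z^24, C_2 ≅ Z^14.

Boundary ∂_1: C_1 → C_0 is given by ∂[p,q] = [q] − [p]. For instance
  ∂[v_0,v_2] = [v_2] − [v_0].
This gives a 12×24 integer matrix of rank 10; reducing to Smith normal form yields diagonal entries (1,1,1,1,1,1,1,1,1,1).

Boundary ∂_2: C_2 → C_1 maps a triangle to the signed sum of its edges. For instance
  ∂[v_3,v_5,v_10] = [v_5,v_10] − [v_3,v_10] + [v_3,v_5],
  ∂[v_3,v_5,v_8] = [v_5,v_8] − [v_3,v_8] + [v_3,v_5].
The 24×14 boundary matrix has rank 13 and Smith normal form diag(1,1,1,1,1,1,1,1,1,1,1,1,1).

Reading off H_k = ker ∂_k / im ∂_{k+1}:

  H_0: rank C_0 − rank ∂_1 = 12 − 10 = 2, and the invariant factors of ∂_1 are all 1, so H_0 ≅ Z^2.
  H_1: rank ker ∂_1 − rank ∂_2 = (24 − 10) − 13 = 1, and the invariant factors of ∂_2 are all 1, so H_1 ≅ Z.
  H_2: rank ker ∂_2 − rank ∂_3 = (14 − 13) − 0 = 1, and there is no ∂_3, so H_2 ≅ Z.

(K is a triangulation of the disjoint union of the cylinder S^1 x I and the 2-sphere S^2.)

H_0 ≅ Z^2,  H_1 ≅ Z,  H_2 ≅ Z.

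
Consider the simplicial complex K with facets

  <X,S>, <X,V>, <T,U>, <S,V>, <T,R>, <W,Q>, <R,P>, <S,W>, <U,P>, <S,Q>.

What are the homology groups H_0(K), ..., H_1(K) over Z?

H_0 = Z^2,  H_1 = Z^3.

Fix the vertex order P < Q < R < S < T < U < V < W < X and write every simplex with vertices in increasing order. Then dim K = 1 and the simplices of K are:

  0-simplices (9): P, Q, R, S, T, U, V, W, X
  1-simplices (10): PR, PU, QS, QW, RT, SV, SW, SX, TU, VX

Hence C_0 ≅ Z^9, C_1 ≅ Z^10.

∂_1: C_1 → C_0 sends each edge [p,q] (with p < q) to q − p.
This gives a 9×10 integer matrix of rank 7; reducing to Smith normal form yields diagonal entries (1,1,1,1,1,1,1).

Computing H_k = (kernel of ∂_k) / (image of ∂_{k+1}):

  H_0: rank C_0 − rank ∂_1 = 9 − 7 = 2, and the invariant factors of ∂_1 are all 1, so H_0 = Z^2.
  H_1: rank ker ∂_1 − rank ∂_2 = (10 − 7) − 0 = 3, and there is no ∂_2, so H_1 = Z^3.

As a check, the Euler characteristic is 9 − 10 = -1, which agrees with 2 − 3 = -1.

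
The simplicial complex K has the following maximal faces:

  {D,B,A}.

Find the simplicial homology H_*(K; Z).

We work with the vertex ordering A < B < D. The simplices of K, each written with vertices in increasing order, are:

  0-simplices (3): A, B, D
  1-simplices (3): AB, AD, BD
  2-simplices (1): ABD

Hence C_0 ≅ Z^3, C_1 ≅ Z^3, C_2 ≅ Z^1.

∂_1: C_1 → C_0 maps an edge to its endpoints' difference, ∂[p,q] = q − p. For instance
  ∂BD = D − B.
The 3×3 boundary matrix has rank 2 and Smith normal form diag(1,1).

∂_2: C_2 → C_1 sends each 2-simplex [p,q,r] to [q,r] − [p,r] + [p,q]. For instance
  ∂ABD = BD − AD + AB.
The resulting 3×1 matrix has rank 1, and its Smith normal form has invariant factors (1).

Computing H_k = (kernel of ∂_k) / (image of ∂_{k+1}):

  H_0: rank C_0 − rank ∂_1 = 3 − 2 = 1, and the invariant factors of ∂_1 are all 1, so H_0 ≅ Z.
  H_1: rank ker ∂_1 − rank ∂_2 = (3 − 2) − 1 = 0, and the invariant factors of ∂_2 are all 1, so H_1 ≅ 0.
  H_2: rank ker ∂_2 − rank ∂_3 = (1 − 1) − 0 = 0, and there is no ∂_3, so H_2 ≅ 0.

As a check, the Euler characteristic is 3 − 3 + 1 = 1, which agrees with 1 − 0 + 0 = 1.

H_0 ≅ Z,  H_1 = 0,  H_2 = 0.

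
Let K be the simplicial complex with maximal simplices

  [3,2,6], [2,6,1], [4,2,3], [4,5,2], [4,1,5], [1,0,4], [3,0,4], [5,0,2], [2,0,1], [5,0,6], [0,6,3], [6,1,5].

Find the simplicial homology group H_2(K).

K has 7 vertices, 18 edges, 12 triangles.
rank ∂_2 = 12, rank ∂_3 = 0 ⇒ b_2 = 12 − 12 − 0 = 0. So H_2 ≅ 0.

H_2 = 0.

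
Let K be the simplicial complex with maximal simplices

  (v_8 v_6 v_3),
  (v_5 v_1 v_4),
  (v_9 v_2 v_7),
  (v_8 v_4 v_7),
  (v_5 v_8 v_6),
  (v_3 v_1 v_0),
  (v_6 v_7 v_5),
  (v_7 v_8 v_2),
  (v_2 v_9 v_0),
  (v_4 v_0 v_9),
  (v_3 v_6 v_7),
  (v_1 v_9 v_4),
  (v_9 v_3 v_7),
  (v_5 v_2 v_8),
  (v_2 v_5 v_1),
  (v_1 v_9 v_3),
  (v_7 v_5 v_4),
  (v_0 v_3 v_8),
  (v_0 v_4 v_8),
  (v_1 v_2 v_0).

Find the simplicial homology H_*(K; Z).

Fix the vertex order v_0 < v_1 < v_2 < v_3 < v_4 < v_5 < v_6 < v_7 < v_8 < v_9 and write every simplex with vertices in increasing order. Then dim K = 2 and the simplices of K are:

  0-simplices (10): [v_0], [v_1], [v_2], [v_3], [v_4], [v_5], [v_6], [v_7], [v_8], [v_9]
  1-simplices (30): (30 of them)
  2-simplices (20): (20 of them)

giving chain groups C_0 ≅ Z^10, C_1 ≅ Z^30, C_2 ≅ Z^20.

The boundary map ∂_1: C_1 → C_0 maps an edge to its endpoints' difference, ∂[p,q] = q − p.
The resulting 10×30 matrix has rank 9, and its Smith normal form has invariant factors (1,1,1,1,1,1,1,1,1).

The boundary map ∂_2: C_2 → C_1 sends each 2-simplex [p,q,r] to [q,r] − [p,r] + [p,q]. For instance
  ∂[v_0,v_1,v_3] = [v_1,v_3] − [v_0,v_3] + [v_0,v_1],
  ∂[v_1,v_3,v_9] = [v_3,v_9] − [v_1,v_9] + [v_1,v_3].
The resulting 30×20 matrix has rank 20, and its Smith normal form has invariant factors (1,1,1,1,1,1,1,1,1,1,1,1,1,1,1,1,1,1,1,2).

From H_k ≅ ker(∂_k) / im(∂_{k+1}) we obtain:

  H_0: rank C_0 − rank ∂_1 = 10 − 9 = 1, and the invariant factors of ∂_1 are all 1, so H_0 = Z.
  H_1: rank ker ∂_1 − rank ∂_2 = (30 − 9) − 20 = 1, and ∂_2 has invariant factor 2 > 1, so H_1 = Z × Z/2.
  H_2: rank ker ∂_2 − rank ∂_3 = (20 − 20) − 0 = 0, and there is no ∂_3, so H_2 = 0.

(K is a triangulation of the Klein bottle.)

H_0 = Z,  H_1 = Z × Z/2,  H_2 = 0.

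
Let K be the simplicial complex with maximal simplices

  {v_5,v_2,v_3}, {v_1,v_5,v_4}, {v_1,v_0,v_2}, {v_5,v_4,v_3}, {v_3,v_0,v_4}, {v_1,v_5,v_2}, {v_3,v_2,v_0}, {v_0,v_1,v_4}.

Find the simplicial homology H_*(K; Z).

Order the vertices as v_0 < v_1 < v_2 < v_3 < v_4 < v_5. Listing each simplex with vertices in this order, K has dimension 2 with simplices:

  0-simplices (6): [v_0], [v_1], [v_2], [v_3], [v_4], [v_5]
  1-simplices (12): [v_0,v_1], [v_0,v_2], [v_0,v_3], [v_0,v_4], [v_1,v_2], [v_1,v_4], [v_1,v_5], [v_2,v_3], [v_2,v_5], [v_3,v_4], [v_3,v_5], [v_4,v_5]
  2-simplices (8): [v_0,v_1,v_2], [v_0,v_1,v_4], [v_0,v_2,v_3], [v_0,v_3,v_4], [v_1,v_2,v_5], [v_1,v_4,v_5], [v_2,v_3,v_5], [v_3,v_4,v_5]

Hence C_0 ≅ Z^6, C_1 ≅ Z^12, C_2 ≅ Z^8.

The boundary map ∂_1: C_1 → C_0 sends each edge [p,q] (with p < q) to q − p.
The 6×12 boundary matrix has rank 5 and Smith normal form diag(1,1,1,1,1).

The boundary map ∂_2: C_2 → C_1 sends each 2-simplex [p,q,r] to [q,r] − [p,r] + [p,q]. For instance
  ∂[v_0,v_1,v_4] = [v_1,v_4] − [v_0,v_4] + [v_0,v_1],
  ∂[v_2,v_3,v_5] = [v_3,v_5] − [v_2,v_5] + [v_2,v_3].
As a 12×8 matrix over Z this has rank 7, with invariant factors (1,1,1,1,1,1,1).

Reading off H_k = ker ∂_k / im ∂_{k+1}:

  H_0: rank C_0 − rank ∂_1 = 6 − 5 = 1, and the invariant factors of ∂_1 are all 1, so H_0 ≅ Z.
  H_1: rank ker ∂_1 − rank ∂_2 = (12 − 5) − 7 = 0, and the invariant factors of ∂_2 are all 1, so H_1 ≅ 0.
  H_2: rank ker ∂_2 − rank ∂_3 = (8 − 7) − 0 = 1, and there is no ∂_3, so H_2 ≅ Z.

H_0 = Z,  H_1 = 0,  H_2 = Z.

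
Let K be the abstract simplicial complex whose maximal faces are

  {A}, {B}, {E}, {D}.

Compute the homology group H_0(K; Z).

Take the total order A < B < D < E on the vertex set. Then K (dimension 0) consists of the simplices:

  0-simplices (4): A, B, D, E

Hence C_0 ≅ Z^4.

Computing H_k = (kernel of ∂_k) / (image of ∂_{k+1}):

  H_0: rank C_0 − rank ∂_1 = 4 − 0 = 4, and there is no ∂_1, so H_0 = Z^4.

(K is a triangulation of a set of 4 points.)

H_0 = Z^4.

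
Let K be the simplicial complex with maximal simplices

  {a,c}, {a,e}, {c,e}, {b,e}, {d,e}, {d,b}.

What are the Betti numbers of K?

We work with the vertex ordering a < b < c < d < e. The simplices of K, each written with vertices in increasing order, are:

  0-simplices (5): a, b, c, d, e
  1-simplices (6): ac, ae, bd, be, ce, de

giving chain groups C_0 ≅ Z^5, C_1 ≅ Z^6.

Boundary ∂_1: C_1 → C_0 maps an edge to its endpoints' difference, ∂[p,q] = q − p. For instance
  ∂ae = e − a.
This gives a 5×6 integer matrix of rank 4; reducing to Smith normal form yields diagonal entries (1,1,1,1).

Reading off H_k = ker ∂_k / im ∂_{k+1}:

  H_0: rank C_0 − rank ∂_1 = 5 − 4 = 1, and the invariant factors of ∂_1 are all 1, so H_0 = Z.
  H_1: rank ker ∂_1 − rank ∂_2 = (6 − 4) − 0 = 2, and there is no ∂_2, so H_1 = Z^2.

Hence the Betti numbers are b_0 = 1, b_1 = 2.

b_0 = 1, b_1 = 2.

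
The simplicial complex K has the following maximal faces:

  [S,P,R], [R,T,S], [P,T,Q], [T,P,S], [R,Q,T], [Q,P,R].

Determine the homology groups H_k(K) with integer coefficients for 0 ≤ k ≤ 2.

K has 5 vertices, 9 edges, 6 triangles.
rank ∂_0 = 0, rank ∂_1 = 4 ⇒ b_0 = 5 − 0 − 4 = 1; all invariant factors of ∂_1 are 1 so no torsion. So H_0 ≅ Z.
rank ∂_1 = 4, rank ∂_2 = 5 ⇒ b_1 = 9 − 4 − 5 = 0; all invariant factors of ∂_2 are 1 so no torsion. So H_1 ≅ 0.
rank ∂_2 = 5, rank ∂_3 = 0 ⇒ b_2 = 6 − 5 − 0 = 1. So H_2 ≅ Z.

H_0 = Z,  H_1 = 0,  H_2 = Z.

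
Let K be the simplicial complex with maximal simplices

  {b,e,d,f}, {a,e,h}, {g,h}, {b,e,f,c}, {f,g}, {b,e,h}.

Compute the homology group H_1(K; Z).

H_1 ≅ Z.

Fix the vertex order a < b < c < d < e < f < g < h and write every simplex with vertices in increasing order. Then dim K = 3 and the simplices of K are:

  0-simplices (8): a, b, c, d, e, f, g, h
  1-simplices (15): ae, ah, bc, bd, be, bf, bh, ce, cf, de, df, ef, eh, fg, gh
  2-simplices (9): aeh, bce, bcf, bde, bdf, bef, beh, cef, def
  3-simplices (2): bcef, bdef

so the chain groups are C_0 ≅ Z^8, C_1 ≅ Z^15, C_2 ≅ Z^9, C_3 ≅ Z^2.

Boundary ∂_1: C_1 → C_0 is given by ∂[p,q] = [q] − [p]. For instance
  ∂bc = c − b.
The 8×15 boundary matrix has rank 7 and Smith normal form diag(1,1,1,1,1,1,1).

Boundary ∂_2: C_2 → C_1 sends each 2-simplex [p,q,r] to [q,r] − [p,r] + [p,q]. For instance
  ∂def = ef − df + de,
  ∂beh = eh − bh + be.
The 15×9 boundary matrix has rank 7 and Smith normal form diag(1,1,1,1,1,1,1).

∂_3: C_3 → C_2 sends each 3-simplex σ to the alternating sum Σ_i (−1)^i (σ with its i-th vertex removed). For instance
  ∂bcef = cef − bef + bcf − bce,
  ∂bdef = def − bef + bdf − bde.
The 9×2 boundary matrix has rank 2 and Smith normal form diag(1,1).

Computing H_k = (kernel of ∂_k) / (image of ∂_{k+1}):

  H_1: rank ker ∂_1 − rank ∂_2 = (15 − 7) − 7 = 1, and the invariant factors of ∂_2 are all 1, so H_1 = Z.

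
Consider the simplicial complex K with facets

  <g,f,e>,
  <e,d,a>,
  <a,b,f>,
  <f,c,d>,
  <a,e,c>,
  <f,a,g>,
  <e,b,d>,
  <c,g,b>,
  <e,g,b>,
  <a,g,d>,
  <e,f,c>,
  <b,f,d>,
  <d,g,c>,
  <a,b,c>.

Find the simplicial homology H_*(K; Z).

H_0 ≅ Z,  H_1 ≅ Z^2,  H_2 ≅ Z.

We work with the vertex ordering a < b < c < d < e < f < g. The simplices of K, each written with vertices in increasing order, are:

  0-simplices (7): a, b, c, d, e, f, g
  1-simplices (21): ab, ac, ad, ae, af, ag, bc, bd, be, bf, bg, cd, ce, cf, cg, de, df, dg, ef, eg, fg
  2-simplices (14): abc, abf, ace, ade, adg, afg, bcg, bde, bdf, beg, cdf, cdg, cef, efg

Hence C_0 ≅ Z^7, C_1 ≅ Z^21, C_2 ≅ Z^14.

∂_1: C_1 → C_0 maps an edge to its endpoints' difference, ∂[p,q] = q − p. For instance
  ∂bf = f − b.
The 7×21 boundary matrix has rank 6 and Smith normal form diag(1,1,1,1,1,1).

∂_2: C_2 → C_1 maps a triangle to the signed sum of its edges. For instance
  ∂afg = fg − ag + af,
  ∂bcg = cg − bg + bc.
The 21×14 boundary matrix has rank 13 and Smith normal form diag(1,1,1,1,1,1,1,1,1,1,1,1,1).

Computing H_k = (kernel of ∂_k) / (image of ∂_{k+1}):

  H_0: rank C_0 − rank ∂_1 = 7 − 6 = 1, and the invariant factors of ∂_1 are all 1, so H_0 = Z.
  H_1: rank ker ∂_1 − rank ∂_2 = (21 − 6) − 13 = 2, and the invariant factors of ∂_2 are all 1, so H_1 = Z^2.
  H_2: rank ker ∂_2 − rank ∂_3 = (14 − 13) − 0 = 1, and there is no ∂_3, so H_2 = Z.

(K is a triangulation of the torus T^2.)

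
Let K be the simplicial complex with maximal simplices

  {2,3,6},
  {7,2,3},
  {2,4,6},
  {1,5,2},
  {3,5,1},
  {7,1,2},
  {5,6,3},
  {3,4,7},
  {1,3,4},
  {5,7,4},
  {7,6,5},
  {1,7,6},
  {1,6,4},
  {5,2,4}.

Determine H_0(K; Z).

Fix the vertex order 1 < 2 < 3 < 4 < 5 < 6 < 7 and write every simplex with vertices in increasing order. Then dim K = 2 and the simplices of K are:

  0-simplices (7): [1], [2], [3], [4], [5], [6], [7]
  1-simplices (21): [1,2], [1,3], [1,4], [1,5], [1,6], [1,7], [2,3], [2,4], [2,5], [2,6], [2,7], [3,4], [3,5], [3,6], [3,7], [4,5], [4,6], [4,7], [5,6], [5,7], [6,7]
  2-simplices (14): [1,2,5], [1,2,7], [1,3,4], [1,3,5], [1,4,6], [1,6,7], [2,3,6], [2,3,7], [2,4,5], [2,4,6], [3,4,7], [3,5,6], [4,5,7], [5,6,7]

giving chain groups C_0 ≅ Z^7, C_1 ≅ Z^21, C_2 ≅ Z^14.

Boundary ∂_1: C_1 → C_0 is given by ∂[p,q] = [q] − [p].
This gives a 7×21 integer matrix of rank 6; reducing to Smith normal form yields diagonal entries (1,1,1,1,1,1).

The boundary map ∂_2: C_2 → C_1 acts by ∂[p,q,r] = [q,r] − [p,r] + [p,q]. For instance
  ∂[1,2,7] = [2,7] − [1,7] + [1,2],
  ∂[3,4,7] = [4,7] − [3,7] + [3,4].
The 21×14 boundary matrix has rank 13 and Smith normal form diag(1,1,1,1,1,1,1,1,1,1,1,1,1).

Now H_k = ker ∂_k / im ∂_{k+1}, so:

  H_0: rank C_0 − rank ∂_1 = 7 − 6 = 1, and the invariant factors of ∂_1 are all 1, so H_0 = Z.

(K is a triangulation of the torus T^2.)

H_0 = Z.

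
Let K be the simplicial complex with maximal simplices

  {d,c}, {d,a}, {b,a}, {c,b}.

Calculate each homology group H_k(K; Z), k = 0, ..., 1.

We work with the vertex ordering a < b < c < d. The simplices of K, each written with vertices in increasing order, are:

  0-simplices (4): a, b, c, d
  1-simplices (4): ab, ad, bc, cd

so the chain groups are C_0 ≅ Z^4, C_1 ≅ Z^4.

∂_1: C_1 → C_0 is given by ∂[p,q] = [q] − [p]. For instance
  ∂bc = c − b.
This gives a 4×4 integer matrix of rank 3; reducing to Smith normal form yields diagonal entries (1,1,1).

Reading off H_k = ker ∂_k / im ∂_{k+1}:

  H_0: rank C_0 − rank ∂_1 = 4 − 3 = 1, and the invariant factors of ∂_1 are all 1, so H_0 ≅ Z.
  H_1: rank ker ∂_1 − rank ∂_2 = (4 − 3) − 0 = 1, and there is no ∂_2, so H_1 ≅ Z.

As a check, the Euler characteristic is 4 − 4 = 0, which agrees with 1 − 1 = 0.
(K is a triangulation of the circle S^1.)

H_0 = Z,  H_1 = Z.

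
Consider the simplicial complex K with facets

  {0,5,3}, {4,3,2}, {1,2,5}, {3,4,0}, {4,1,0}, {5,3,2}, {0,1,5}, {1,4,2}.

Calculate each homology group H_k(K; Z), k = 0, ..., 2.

Fix the vertex order 0 < 1 < 2 < 3 < 4 < 5 and write every simplex with vertices in increasing order. Then dim K = 2 and the simplices of K are:

  0-simplices (6): [0], [1], [2], [3], [4], [5]
  1-simplices (12): [0,1], [0,3], [0,4], [0,5], [1,2], [1,4], [1,5], [2,3], [2,4], [2,5], [3,4], [3,5]
  2-simplices (8): [0,1,4], [0,1,5], [0,3,4], [0,3,5], [1,2,4], [1,2,5], [2,3,4], [2,3,5]

so the chain groups are C_0 ≅ Z^6, C_1 ≅ Z^12, C_2 ≅ Z^8.

Boundary ∂_1: C_1 → C_0 sends each edge [p,q] (with p < q) to q − p.
The 6×12 boundary matrix has rank 5 and Smith normal form diag(1,1,1,1,1).

∂_2: C_2 → C_1 acts by ∂[p,q,r] = [q,r] − [p,r] + [p,q]. For instance
  ∂[0,3,5] = [3,5] − [0,5] + [0,3],
  ∂[0,1,4] = [1,4] − [0,4] + [0,1].
As a 12×8 matrix over Z this has rank 7, with invariant factors (1,1,1,1,1,1,1).

Now H_k = ker ∂_k / im ∂_{k+1}, so:

  H_0: rank C_0 − rank ∂_1 = 6 − 5 = 1, and the invariant factors of ∂_1 are all 1, so H_0 = Z.
  H_1: rank ker ∂_1 − rank ∂_2 = (12 − 5) − 7 = 0, and the invariant factors of ∂_2 are all 1, so H_1 = 0.
  H_2: rank ker ∂_2 − rank ∂_3 = (8 − 7) − 0 = 1, and there is no ∂_3, so H_2 = Z.

H_0 = Z,  H_1 = 0,  H_2 = Z.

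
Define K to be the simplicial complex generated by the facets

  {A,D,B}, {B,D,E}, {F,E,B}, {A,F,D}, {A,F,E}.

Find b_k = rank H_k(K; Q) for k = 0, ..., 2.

b_0 = 1, b_1 = 1, b_2 = 0.

Order the vertices as A < B < D < E < F. Listing each simplex with vertices in this order, K has dimension 2 with simplices:

  0-simplices (5): A, B, D, E, F
  1-simplices (10): AB, AD, AE, AF, BD, BE, BF, DE, DF, EF
  2-simplices (5): ABD, ADF, AEF, BDE, BEF

Hence C_0 ≅ Z^5, C_1 ≅ Z^10, C_2 ≅ Z^5.

The boundary map ∂_1: C_1 → C_0 maps an edge to its endpoints' difference, ∂[p,q] = q − p. For instance
  ∂AD = D − A.
The 5×10 boundary matrix has rank 4 and Smith normal form diag(1,1,1,1).

Boundary ∂_2: C_2 → C_1 sends each 2-simplex [p,q,r] to [q,r] − [p,r] + [p,q]. For instance
  ∂AEF = EF − AF + AE,
  ∂ADF = DF − AF + AD.
As a 10×5 matrix over Z this has rank 5, with invariant factors (1,1,1,1,1).

From H_k ≅ ker(∂_k) / im(∂_{k+1}) we obtain:

  H_0: rank C_0 − rank ∂_1 = 5 − 4 = 1, and the invariant factors of ∂_1 are all 1, so H_0 = Z.
  H_1: rank ker ∂_1 − rank ∂_2 = (10 − 4) − 5 = 1, and the invariant factors of ∂_2 are all 1, so H_1 = Z.
  H_2: rank ker ∂_2 − rank ∂_3 = (5 − 5) − 0 = 0, and there is no ∂_3, so H_2 = 0.

As a check, the Euler characteristic is 5 − 10 + 5 = 0, which agrees with 1 − 1 + 0 = 0.

Hence the Betti numbers are b_0 = 1, b_1 = 1, b_2 = 0.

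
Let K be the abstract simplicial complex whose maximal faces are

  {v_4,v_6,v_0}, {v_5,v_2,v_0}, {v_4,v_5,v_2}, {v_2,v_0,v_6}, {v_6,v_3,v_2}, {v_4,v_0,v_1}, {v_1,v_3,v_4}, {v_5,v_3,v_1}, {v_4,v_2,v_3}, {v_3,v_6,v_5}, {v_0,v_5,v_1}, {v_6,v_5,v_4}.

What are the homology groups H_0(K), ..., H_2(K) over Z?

K has 7 vertices, 18 edges, 12 triangles.
rank ∂_0 = 0, rank ∂_1 = 6 ⇒ b_0 = 7 − 0 − 6 = 1; all invariant factors of ∂_1 are 1 so no torsion. So H_0 = Z.
rank ∂_1 = 6, rank ∂_2 = 12 ⇒ b_1 = 18 − 6 − 12 = 0; ∂_2 has invariant factor(s) [2] giving torsion. So H_1 = Z/2.
rank ∂_2 = 12, rank ∂_3 = 0 ⇒ b_2 = 12 − 12 − 0 = 0. So H_2 = 0.

H_0 ≅ Z,  H_1 ≅ Z/2,  H_2 = 0.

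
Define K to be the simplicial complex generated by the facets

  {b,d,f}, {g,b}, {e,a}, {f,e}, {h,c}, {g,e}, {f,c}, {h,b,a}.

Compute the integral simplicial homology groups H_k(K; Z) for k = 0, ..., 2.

H_0 = Z,  H_1 = Z^3,  H_2 = 0.

Take the total order a < b < c < d < e < f < g < h on the vertex set. Then K (dimension 2) consists of the simplices:

  0-simplices (8): a, b, c, d, e, f, g, h
  1-simplices (12): ab, ae, ah, bd, bf, bg, bh, cf, ch, df, ef, eg
  2-simplices (2): abh, bdf

so the chain groups are C_0 ≅ Z^8, C_1 ≅ Z^12, C_2 ≅ Z^2.

The boundary map ∂_1: C_1 → C_0 is given by ∂[p,q] = [q] − [p]. For instance
  ∂eg = g − e.
The resulting 8×12 matrix has rank 7, and its Smith normal form has invariant factors (1,1,1,1,1,1,1).

The boundary map ∂_2: C_2 → C_1 acts by ∂[p,q,r] = [q,r] − [p,r] + [p,q]. For instance
  ∂abh = bh − ah + ab,
  ∂bdf = df − bf + bd.
The 12×2 boundary matrix has rank 2 and Smith normal form diag(1,1).

From H_k ≅ ker(∂_k) / im(∂_{k+1}) we obtain:

  H_0: rank C_0 − rank ∂_1 = 8 − 7 = 1, and the invariant factors of ∂_1 are all 1, so H_0 ≅ Z.
  H_1: rank ker ∂_1 − rank ∂_2 = (12 − 7) − 2 = 3, and the invariant factors of ∂_2 are all 1, so H_1 ≅ Z^3.
  H_2: rank ker ∂_2 − rank ∂_3 = (2 − 2) − 0 = 0, and there is no ∂_3, so H_2 ≅ 0.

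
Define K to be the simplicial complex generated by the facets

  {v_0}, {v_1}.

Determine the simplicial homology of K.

We work with the vertex ordering v_0 < v_1. The simplices of K, each written with vertices in increasing order, are:

  0-simplices (2): [v_0], [v_1]

giving chain groups C_0 ≅ Z^2.

Reading off H_k = ker ∂_k / im ∂_{k+1}:

  H_0: rank C_0 − rank ∂_1 = 2 − 0 = 2, and there is no ∂_1, so H_0 ≅ Z^2.

H_0 = Z^2.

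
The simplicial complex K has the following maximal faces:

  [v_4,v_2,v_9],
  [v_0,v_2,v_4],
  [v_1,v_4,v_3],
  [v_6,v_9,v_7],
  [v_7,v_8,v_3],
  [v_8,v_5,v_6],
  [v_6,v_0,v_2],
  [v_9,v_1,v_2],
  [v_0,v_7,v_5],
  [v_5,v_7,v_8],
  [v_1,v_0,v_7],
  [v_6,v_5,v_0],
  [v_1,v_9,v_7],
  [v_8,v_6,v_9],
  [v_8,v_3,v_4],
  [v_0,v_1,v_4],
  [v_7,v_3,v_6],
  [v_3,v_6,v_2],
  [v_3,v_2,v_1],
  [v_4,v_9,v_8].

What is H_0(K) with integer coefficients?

H_0 ≅ Z.

Take the total order v_0 < v_1 < v_2 < v_3 < v_4 < v_5 < v_6 < v_7 < v_8 < v_9 on the vertex set. Then K (dimension 2) consists of the simplices:

  0-simplices (10): [v_0], [v_1], [v_2], [v_3], [v_4], [v_5], [v_6], [v_7], [v_8], [v_9]
  1-simplices (30): (30 of them)
  2-simplices (20): (20 of them)

Hence C_0 ≅ Z^10, C_1 ≅ Z^30, C_2 ≅ Z^20.

Boundary ∂_1: C_1 → C_0 is given by ∂[p,q] = [q] − [p].
This gives a 10×30 integer matrix of rank 9; reducing to Smith normal form yields diagonal entries (1,1,1,1,1,1,1,1,1).

Boundary ∂_2: C_2 → C_1 maps a triangle to the signed sum of its edges. For instance
  ∂[v_5,v_7,v_8] = [v_7,v_8] − [v_5,v_8] + [v_5,v_7],
  ∂[v_3,v_7,v_8] = [v_7,v_8] − [v_3,v_8] + [v_3,v_7].
The resulting 30×20 matrix has rank 20, and its Smith normal form has invariant factors (1,1,1,1,1,1,1,1,1,1,1,1,1,1,1,1,1,1,1,2).

Computing H_k = (kernel of ∂_k) / (image of ∂_{k+1}):

  H_0: rank C_0 − rank ∂_1 = 10 − 9 = 1, and the invariant factors of ∂_1 are all 1, so H_0 ≅ Z.

(K is a triangulation of the Klein bottle.)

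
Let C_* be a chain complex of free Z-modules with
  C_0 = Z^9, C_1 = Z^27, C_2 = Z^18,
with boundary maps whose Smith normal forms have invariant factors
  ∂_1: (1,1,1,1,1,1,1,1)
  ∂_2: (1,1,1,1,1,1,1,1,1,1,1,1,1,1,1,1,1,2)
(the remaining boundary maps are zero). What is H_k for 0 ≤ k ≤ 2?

H_0: b_0 = 9 − 0 − 8 = 1; torsion from ∂_1 factors > 1: none. So H_0 ≅ Z.
H_1: b_1 = 27 − 8 − 18 = 1; torsion from ∂_2 factors > 1: [2]. So H_1 ≅ Z ⊕ Z/2Z.
H_2: b_2 = 18 − 18 − 0 = 0; torsion from ∂_3 factors > 1: none. So H_2 ≅ 0.

H_0 ≅ Z,  H_1 ≅ Z ⊕ Z/2Z,  H_2 = 0.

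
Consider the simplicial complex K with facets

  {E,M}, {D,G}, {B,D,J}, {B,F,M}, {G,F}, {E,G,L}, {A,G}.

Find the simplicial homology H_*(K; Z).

We work with the vertex ordering A < B < D < E < F < G < J < L < M. The simplices of K, each written with vertices in increasing order, are:

  0-simplices (9): A, B, D, E, F, G, J, L, M
  1-simplices (13): AG, BD, BF, BJ, BM, DG, DJ, EG, EL, EM, FG, FM, GL
  2-simplices (3): BDJ, BFM, EGL

Hence C_0 ≅ Z^9, C_1 ≅ Z^13, C_2 ≅ Z^3.

∂_1: C_1 → C_0 maps an edge to its endpoints' difference, ∂[p,q] = q − p. For instance
  ∂DJ = J − D.
As a 9×13 matrix over Z this has rank 8, with invariant factors (1,1,1,1,1,1,1,1).

∂_2: C_2 → C_1 sends each 2-simplex [p,q,r] to [q,r] − [p,r] + [p,q]. For instance
  ∂BDJ = DJ − BJ + BD,
  ∂EGL = GL − EL + EG.
The resulting 13×3 matrix has rank 3, and its Smith normal form has invariant factors (1,1,1).

From H_k ≅ ker(∂_k) / im(∂_{k+1}) we obtain:

  H_0: rank C_0 − rank ∂_1 = 9 − 8 = 1, and the invariant factors of ∂_1 are all 1, so H_0 = Z.
  H_1: rank ker ∂_1 − rank ∂_2 = (13 − 8) − 3 = 2, and the invariant factors of ∂_2 are all 1, so H_1 = Z^2.
  H_2: rank ker ∂_2 − rank ∂_3 = (3 − 3) − 0 = 0, and there is no ∂_3, so H_2 = 0.

H_0 = Z,  H_1 = Z^2,  H_2 = 0.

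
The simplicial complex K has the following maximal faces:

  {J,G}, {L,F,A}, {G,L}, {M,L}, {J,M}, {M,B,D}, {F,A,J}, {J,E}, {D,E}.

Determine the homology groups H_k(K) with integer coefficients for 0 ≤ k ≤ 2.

Take the total order A < B < D < E < F < G < J < L < M on the vertex set. Then K (dimension 2) consists of the simplices:

  0-simplices (9): A, B, D, E, F, G, J, L, M
  1-simplices (14): AF, AJ, AL, BD, BM, DE, DM, EJ, FJ, FL, GJ, GL, JM, LM
  2-simplices (3): AFJ, AFL, BDM

giving chain groups C_0 ≅ Z^9, C_1 ≅ Z^14, C_2 ≅ Z^3.

The boundary map ∂_1: C_1 → C_0 maps an edge to its endpoints' difference, ∂[p,q] = q − p. For instance
  ∂DM = M − D.
The resulting 9×14 matrix has rank 8, and its Smith normal form has invariant factors (1,1,1,1,1,1,1,1).

The boundary map ∂_2: C_2 → C_1 sends each 2-simplex [p,q,r] to [q,r] − [p,r] + [p,q]. For instance
  ∂AFL = FL − AL + AF,
  ∂AFJ = FJ − AJ + AF.
The 14×3 boundary matrix has rank 3 and Smith normal form diag(1,1,1).

From H_k ≅ ker(∂_k) / im(∂_{k+1}) we obtain:

  H_0: rank C_0 − rank ∂_1 = 9 − 8 = 1, and the invariant factors of ∂_1 are all 1, so H_0 = Z.
  H_1: rank ker ∂_1 − rank ∂_2 = (14 − 8) − 3 = 3, and the invariant factors of ∂_2 are all 1, so H_1 = Z^3.
  H_2: rank ker ∂_2 − rank ∂_3 = (3 − 3) − 0 = 0, and there is no ∂_3, so H_2 = 0.

H_0 ≅ Z,  H_1 ≅ Z^3,  H_2 = 0.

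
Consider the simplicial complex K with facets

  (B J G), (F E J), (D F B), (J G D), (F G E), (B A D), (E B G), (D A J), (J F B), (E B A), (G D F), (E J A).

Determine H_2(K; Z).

We work with the vertex ordering A < B < D < E < F < G < J. The simplices of K, each written with vertices in increasing order, are:

  0-simplices (7): A, B, D, E, F, G, J
  1-simplices (18): AB, AD, AE, AJ, BD, BE, BF, BG, BJ, DF, DG, DJ, EF, EG, EJ, FG, FJ, GJ
  2-simplices (12): ABD, ABE, ADJ, AEJ, BDF, BEG, BFJ, BGJ, DFG, DGJ, EFG, EFJ

so the chain groups are C_0 ≅ Z^7, C_1 ≅ Z^18, C_2 ≅ Z^12.

Boundary ∂_1: C_1 → C_0 is given by ∂[p,q] = [q] − [p].
The 7×18 boundary matrix has rank 6 and Smith normal form diag(1,1,1,1,1,1).

∂_2: C_2 → C_1 acts by ∂[p,q,r] = [q,r] − [p,r] + [p,q]. For instance
  ∂BDF = DF − BF + BD,
  ∂ABE = BE − AE + AB.
As a 18×12 matrix over Z this has rank 12, with invariant factors (1,1,1,1,1,1,1,1,1,1,1,2).

Now H_k = ker ∂_k / im ∂_{k+1}, so:

  H_2: rank ker ∂_2 − rank ∂_3 = (12 − 12) − 0 = 0, and there is no ∂_3, so H_2 ≅ 0.

H_2 = 0.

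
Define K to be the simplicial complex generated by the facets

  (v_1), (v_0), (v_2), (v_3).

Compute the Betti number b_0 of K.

K has 4 vertices.
rank ∂_0 = 0, rank ∂_1 = 0 ⇒ b_0 = 4 − 0 − 0 = 4. So H_0 ≅ Z^4.

b_0 = 4.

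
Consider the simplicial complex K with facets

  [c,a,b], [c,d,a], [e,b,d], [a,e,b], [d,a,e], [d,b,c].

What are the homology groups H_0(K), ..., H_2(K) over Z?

H_0 = Z,  H_1 = 0,  H_2 = Z.

We work with the vertex ordering a < b < c < d < e. The simplices of K, each written with vertices in increasing order, are:

  0-simplices (5): a, b, c, d, e
  1-simplices (9): ab, ac, ad, ae, bc, bd, be, cd, de
  2-simplices (6): abc, abe, acd, ade, bcd, bde

Hence C_0 ≅ Z^5, C_1 ≅ Z^9, C_2 ≅ Z^6.

The boundary map ∂_1: C_1 → C_0 is given by ∂[p,q] = [q] − [p]. For instance
  ∂cd = d − c.
The resulting 5×9 matrix has rank 4, and its Smith normal form has invariant factors (1,1,1,1).

∂_2: C_2 → C_1 sends each 2-simplex [p,q,r] to [q,r] − [p,r] + [p,q]. For instance
  ∂abc = bc − ac + ab,
  ∂abe = be − ae + ab.
The 9×6 boundary matrix has rank 5 and Smith normal form diag(1,1,1,1,1).

Computing H_k = (kernel of ∂_k) / (image of ∂_{k+1}):

  H_0: rank C_0 − rank ∂_1 = 5 − 4 = 1, and the invariant factors of ∂_1 are all 1, so H_0 = Z.
  H_1: rank ker ∂_1 − rank ∂_2 = (9 − 4) − 5 = 0, and the invariant factors of ∂_2 are all 1, so H_1 = 0.
  H_2: rank ker ∂_2 − rank ∂_3 = (6 − 5) − 0 = 1, and there is no ∂_3, so H_2 = Z.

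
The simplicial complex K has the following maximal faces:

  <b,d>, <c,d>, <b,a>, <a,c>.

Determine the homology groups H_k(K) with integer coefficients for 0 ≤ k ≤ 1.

H_0 = Z,  H_1 = Z.

Fix the vertex order a < b < c < d and write every simplex with vertices in increasing order. Then dim K = 1 and the simplices of K are:

  0-simplices (4): a, b, c, d
  1-simplices (4): ab, ac, bd, cd

so the chain groups are C_0 ≅ Z^4, C_1 ≅ Z^4.

∂_1: C_1 → C_0 sends each edge [p,q] (with p < q) to q − p.
The 4×4 boundary matrix has rank 3 and Smith normal form diag(1,1,1).

Computing H_k = (kernel of ∂_k) / (image of ∂_{k+1}):

  H_0: rank C_0 − rank ∂_1 = 4 − 3 = 1, and the invariant factors of ∂_1 are all 1, so H_0 ≅ Z.
  H_1: rank ker ∂_1 − rank ∂_2 = (4 − 3) − 0 = 1, and there is no ∂_2, so H_1 ≅ Z.

(K is a triangulation of the circle S^1.)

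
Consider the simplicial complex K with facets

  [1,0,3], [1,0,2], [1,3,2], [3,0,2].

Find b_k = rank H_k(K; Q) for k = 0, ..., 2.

b_0 = 1, b_1 = 0, b_2 = 1.

We work with the vertex ordering 0 < 1 < 2 < 3. The simplices of K, each written with vertices in increasing order, are:

  0-simplices (4): [0], [1], [2], [3]
  1-simplices (6): [0,1], [0,2], [0,3], [1,2], [1,3], [2,3]
  2-simplices (4): [0,1,2], [0,1,3], [0,2,3], [1,2,3]

Hence C_0 ≅ Z^4, C_1 ≅ Z^6, C_2 ≅ Z^4.

Boundary ∂_1: C_1 → C_0 sends each edge [p,q] (with p < q) to q − p.
The resulting 4×6 matrix has rank 3, and its Smith normal form has invariant factors (1,1,1).

Boundary ∂_2: C_2 → C_1 sends each 2-simplex [p,q,r] to [q,r] − [p,r] + [p,q]. For instance
  ∂[0,2,3] = [2,3] − [0,3] + [0,2],
  ∂[0,1,2] = [1,2] − [0,2] + [0,1].
The resulting 6×4 matrix has rank 3, and its Smith normal form has invariant factors (1,1,1).

Now H_k = ker ∂_k / im ∂_{k+1}, so:

  H_0: rank C_0 − rank ∂_1 = 4 − 3 = 1, and the invariant factors of ∂_1 are all 1, so H_0 ≅ Z.
  H_1: rank ker ∂_1 − rank ∂_2 = (6 − 3) − 3 = 0, and the invariant factors of ∂_2 are all 1, so H_1 ≅ 0.
  H_2: rank ker ∂_2 − rank ∂_3 = (4 − 3) − 0 = 1, and there is no ∂_3, so H_2 ≅ Z.

As a check, the Euler characteristic is 4 − 6 + 4 = 2, which agrees with 1 − 0 + 1 = 2.

Hence the Betti numbers are b_0 = 1, b_1 = 0, b_2 = 1.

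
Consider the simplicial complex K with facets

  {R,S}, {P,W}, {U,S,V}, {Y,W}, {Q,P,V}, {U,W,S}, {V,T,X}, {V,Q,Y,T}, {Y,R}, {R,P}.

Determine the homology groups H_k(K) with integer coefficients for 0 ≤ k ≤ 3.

H_0 ≅ Z,  H_1 ≅ Z^4,  H_2 = 0,  H_3 = 0.

Order the vertices as P < Q < R < S < T < U < V < W < X < Y. Listing each simplex with vertices in this order, K has dimension 3 with simplices:

  0-simplices (10): P, Q, R, S, T, U, V, W, X, Y
  1-simplices (20): PQ, PR, PV, PW, QT, QV, QY, RS, RY, SU, SV, SW, TV, TX, TY, UV, UW, VX, VY, WY
  2-simplices (8): PQV, QTV, QTY, QVY, SUV, SUW, TVX, TVY
  3-simplices (1): QTVY

Hence C_0 ≅ Z^10, C_1 ≅ Z^20, C_2 ≅ Z^8, C_3 ≅ Z^1.

∂_1: C_1 → C_0 maps an edge to its endpoints' difference, ∂[p,q] = q − p.
The 10×20 boundary matrix has rank 9 and Smith normal form diag(1,1,1,1,1,1,1,1,1).

Boundary ∂_2: C_2 → C_1 sends each 2-simplex [p,q,r] to [q,r] − [p,r] + [p,q]. For instance
  ∂PQV = QV − PV + PQ,
  ∂SUV = UV − SV + SU.
As a 20×8 matrix over Z this has rank 7, with invariant factors (1,1,1,1,1,1,1).

Boundary ∂_3: C_3 → C_2 sends each 3-simplex σ to the alternating sum Σ_i (−1)^i (σ with its i-th vertex removed). For instance
  ∂QTVY = TVY − QVY + QTY − QTV.
The 8×1 boundary matrix has rank 1 and Smith normal form diag(1).

Computing H_k = (kernel of ∂_k) / (image of ∂_{k+1}):

  H_0: rank C_0 − rank ∂_1 = 10 − 9 = 1, and the invariant factors of ∂_1 are all 1, so H_0 = Z.
  H_1: rank ker ∂_1 − rank ∂_2 = (20 − 9) − 7 = 4, and the invariant factors of ∂_2 are all 1, so H_1 = Z^4.
  H_2: rank ker ∂_2 − rank ∂_3 = (8 − 7) − 1 = 0, and the invariant factors of ∂_3 are all 1, so H_2 = 0.
  H_3: rank ker ∂_3 − rank ∂_4 = (1 − 1) − 0 = 0, and there is no ∂_4, so H_3 = 0.

As a check, the Euler characteristic is 10 − 20 + 8 − 1 = -3, which agrees with 1 − 4 + 0 − 0 = -3.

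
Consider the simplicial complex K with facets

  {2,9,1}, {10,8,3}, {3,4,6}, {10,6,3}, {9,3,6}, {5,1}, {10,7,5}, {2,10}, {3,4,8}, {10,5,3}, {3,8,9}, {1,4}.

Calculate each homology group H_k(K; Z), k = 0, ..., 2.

H_0 ≅ Z,  H_1 ≅ Z^3,  H_2 = 0.

Fix the vertex order 1 < 2 < 3 < 4 < 5 < 6 < 7 < 8 < 9 < 10 and write every simplex with vertices in increasing order. Then dim K = 2 and the simplices of K are:

  0-simplices (10): [1], [2], [3], [4], [5], [6], [7], [8], [9], [10]
  1-simplices (21): [1,2], [1,4], [1,5], [1,9], [2,9], [2,10], [3,4], [3,5], [3,6], [3,8], [3,9], [3,10], [4,6], [4,8], [5,7], [5,10], [6,9], [6,10], [7,10], [8,9], [8,10]
  2-simplices (9): [1,2,9], [3,4,6], [3,4,8], [3,5,10], [3,6,9], [3,6,10], [3,8,9], [3,8,10], [5,7,10]

so the chain groups are C_0 ≅ Z^10, C_1 ≅ Z^21, C_2 ≅ Z^9.

The boundary map ∂_1: C_1 → C_0 sends each edge [p,q] (with p < q) to q − p. For instance
  ∂[3,8] = [8] − [3].
The resulting 10×21 matrix has rank 9, and its Smith normal form has invariant factors (1,1,1,1,1,1,1,1,1).

∂_2: C_2 → C_1 maps a triangle to the signed sum of its edges. For instance
  ∂[3,6,9] = [6,9] − [3,9] + [3,6],
  ∂[3,5,10] = [5,10] − [3,10] + [3,5].
The resulting 21×9 matrix has rank 9, and its Smith normal form has invariant factors (1,1,1,1,1,1,1,1,1).

Reading off H_k = ker ∂_k / im ∂_{k+1}:

  H_0: rank C_0 − rank ∂_1 = 10 − 9 = 1, and the invariant factors of ∂_1 are all 1, so H_0 = Z.
  H_1: rank ker ∂_1 − rank ∂_2 = (21 − 9) − 9 = 3, and the invariant factors of ∂_2 are all 1, so H_1 = Z^3.
  H_2: rank ker ∂_2 − rank ∂_3 = (9 − 9) − 0 = 0, and there is no ∂_3, so H_2 = 0.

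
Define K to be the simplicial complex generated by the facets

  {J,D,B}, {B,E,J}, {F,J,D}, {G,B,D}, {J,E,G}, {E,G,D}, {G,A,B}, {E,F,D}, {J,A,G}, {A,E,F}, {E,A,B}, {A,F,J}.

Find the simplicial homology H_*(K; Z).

H_0 ≅ Z,  H_1 ≅ Z/2,  H_2 = 0.

Take the total order A < B < D < E < F < G < J on the vertex set. Then K (dimension 2) consists of the simplices:

  0-simplices (7): A, B, D, E, F, G, J
  1-simplices (18): AB, AE, AF, AG, AJ, BD, BE, BG, BJ, DE, DF, DG, DJ, EF, EG, EJ, FJ, GJ
  2-simplices (12): ABE, ABG, AEF, AFJ, AGJ, BDG, BDJ, BEJ, DEF, DEG, DFJ, EGJ

so the chain groups are C_0 ≅ Z^7, C_1 ≅ Z^18, C_2 ≅ Z^12.

∂_1: C_1 → C_0 maps an edge to its endpoints' difference, ∂[p,q] = q − p. For instance
  ∂GJ = J − G.
As a 7×18 matrix over Z this has rank 6, with invariant factors (1,1,1,1,1,1).

The boundary map ∂_2: C_2 → C_1 acts by ∂[p,q,r] = [q,r] − [p,r] + [p,q]. For instance
  ∂AFJ = FJ − AJ + AF,
  ∂AEF = EF − AF + AE.
The resulting 18×12 matrix has rank 12, and its Smith normal form has invariant factors (1,1,1,1,1,1,1,1,1,1,1,2).

Now H_k = ker ∂_k / im ∂_{k+1}, so:

  H_0: rank C_0 − rank ∂_1 = 7 − 6 = 1, and the invariant factors of ∂_1 are all 1, so H_0 ≅ Z.
  H_1: rank ker ∂_1 − rank ∂_2 = (18 − 6) − 12 = 0, and ∂_2 has invariant factor 2 > 1, so H_1 ≅ Z/2.
  H_2: rank ker ∂_2 − rank ∂_3 = (12 − 12) − 0 = 0, and there is no ∂_3, so H_2 ≅ 0.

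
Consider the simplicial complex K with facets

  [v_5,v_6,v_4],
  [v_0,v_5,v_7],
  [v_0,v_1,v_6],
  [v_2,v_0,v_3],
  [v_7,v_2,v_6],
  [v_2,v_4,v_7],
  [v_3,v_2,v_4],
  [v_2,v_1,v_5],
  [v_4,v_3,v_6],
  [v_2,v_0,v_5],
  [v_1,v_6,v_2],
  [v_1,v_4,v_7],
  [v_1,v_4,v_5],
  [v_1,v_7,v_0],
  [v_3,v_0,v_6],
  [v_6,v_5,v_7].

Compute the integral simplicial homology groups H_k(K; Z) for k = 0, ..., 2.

H_0 ≅ Z,  H_1 ≅ Z^2,  H_2 ≅ Z.

We work with the vertex ordering v_0 < v_1 < v_2 < v_3 < v_4 < v_5 < v_6 < v_7. The simplices of K, each written with vertices in increasing order, are:

  0-simplices (8): [v_0], [v_1], [v_2], [v_3], [v_4], [v_5], [v_6], [v_7]
  1-simplices (24): (24 of them)
  2-simplices (16): (16 of them)

Hence C_0 ≅ Z^8, C_1 ≅ Z^24, C_2 ≅ Z^16.

∂_1: C_1 → C_0 sends each edge [p,q] (with p < q) to q − p. For instance
  ∂[v_0,v_2] = [v_2] − [v_0].
As a 8×24 matrix over Z this has rank 7, with invariant factors (1,1,1,1,1,1,1).

The boundary map ∂_2: C_2 → C_1 acts by ∂[p,q,r] = [q,r] − [p,r] + [p,q]. For instance
  ∂[v_1,v_4,v_5] = [v_4,v_5] − [v_1,v_5] + [v_1,v_4],
  ∂[v_5,v_6,v_7] = [v_6,v_7] − [v_5,v_7] + [v_5,v_6].
This gives a 24×16 integer matrix of rank 15; reducing to Smith normal form yields diagonal entries (1,1,1,1,1,1,1,1,1,1,1,1,1,1,1).

From H_k ≅ ker(∂_k) / im(∂_{k+1}) we obtain:

  H_0: rank C_0 − rank ∂_1 = 8 − 7 = 1, and the invariant factors of ∂_1 are all 1, so H_0 ≅ Z.
  H_1: rank ker ∂_1 − rank ∂_2 = (24 − 7) − 15 = 2, and the invariant factors of ∂_2 are all 1, so H_1 ≅ Z^2.
  H_2: rank ker ∂_2 − rank ∂_3 = (16 − 15) − 0 = 1, and there is no ∂_3, so H_2 ≅ Z.

As a check, the Euler characteristic is 8 − 24 + 16 = 0, which agrees with 1 − 2 + 1 = 0.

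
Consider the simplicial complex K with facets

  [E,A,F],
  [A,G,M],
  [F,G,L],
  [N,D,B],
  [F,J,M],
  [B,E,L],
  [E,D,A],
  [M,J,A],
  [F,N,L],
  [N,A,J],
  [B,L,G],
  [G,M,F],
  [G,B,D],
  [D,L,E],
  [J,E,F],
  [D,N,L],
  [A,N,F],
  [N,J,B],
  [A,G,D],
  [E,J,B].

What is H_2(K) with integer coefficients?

Take the total order A < B < D < E < F < G < J < L < M < N on the vertex set. Then K (dimension 2) consists of the simplices:

  0-simplices (10): A, B, D, E, F, G, J, L, M, N
  1-simplices (30): AD, AE, AF, AG, AJ, AM, AN, BD, BE, BG, BJ, BL, BN, DE, DG, DL, DN, EF, EJ, EL, FG, FJ, FL, FM, FN, GL, GM, JM, JN, LN
  2-simplices (20): ADE, ADG, AEF, AFN, AGM, AJM, AJN, BDG, BDN, BEJ, BEL, BGL, BJN, DEL, DLN, EFJ, FGL, FGM, FJM, FLN

so the chain groups are C_0 ≅ Z^10, C_1 ≅ Z^30, C_2 ≅ Z^20.

Boundary ∂_1: C_1 → C_0 sends each edge [p,q] (with p < q) to q − p. For instance
  ∂DN = N − D.
The 10×30 boundary matrix has rank 9 and Smith normal form diag(1,1,1,1,1,1,1,1,1).

The boundary map ∂_2: C_2 → C_1 acts by ∂[p,q,r] = [q,r] − [p,r] + [p,q]. For instance
  ∂EFJ = FJ − EJ + EF,
  ∂AGM = GM − AM + AG.
The 30×20 boundary matrix has rank 20 and Smith normal form diag(1,1,1,1,1,1,1,1,1,1,1,1,1,1,1,1,1,1,1,2).

Computing H_k = (kernel of ∂_k) / (image of ∂_{k+1}):

  H_2: rank ker ∂_2 − rank ∂_3 = (20 − 20) − 0 = 0, and there is no ∂_3, so H_2 ≅ 0.

H_2 ≅ 0.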